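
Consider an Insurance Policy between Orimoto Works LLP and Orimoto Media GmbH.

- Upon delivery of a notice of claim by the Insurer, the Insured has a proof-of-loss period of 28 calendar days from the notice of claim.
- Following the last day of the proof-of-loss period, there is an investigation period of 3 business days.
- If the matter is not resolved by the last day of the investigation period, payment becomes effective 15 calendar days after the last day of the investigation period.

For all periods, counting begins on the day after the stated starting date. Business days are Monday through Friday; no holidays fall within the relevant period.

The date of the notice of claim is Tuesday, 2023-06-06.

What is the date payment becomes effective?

2023-07-22

The last day of the proof-of-loss period: 2023-06-06 + 28 days = 2023-07-04.
The last day of the investigation period: counting 3 business days from Tuesday, 2023-07-04 (Jul 5, Jul 6, Jul 7, skipping weekends) reaches Friday, 2023-07-07.
Adding 15 calendar days to 2023-07-07 gives 2023-07-22, which is the date payment becomes effective.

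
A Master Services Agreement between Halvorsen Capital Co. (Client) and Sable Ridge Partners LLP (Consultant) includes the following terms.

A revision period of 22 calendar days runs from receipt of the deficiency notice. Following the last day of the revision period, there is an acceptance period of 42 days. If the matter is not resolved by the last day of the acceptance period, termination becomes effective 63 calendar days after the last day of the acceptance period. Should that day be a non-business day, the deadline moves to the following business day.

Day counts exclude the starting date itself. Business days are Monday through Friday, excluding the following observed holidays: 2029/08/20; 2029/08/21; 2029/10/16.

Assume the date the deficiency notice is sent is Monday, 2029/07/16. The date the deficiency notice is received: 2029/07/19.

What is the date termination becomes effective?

2029/11/23

The last day of the revision period: 22 calendar days after 2029/07/19 is 2029/08/10.
The last day of the acceptance period: 2029/08/10 + 42 days = 2029/09/21.
The date termination becomes effective: 2029/09/21 + 63 days = 2029/11/23. 2029/11/23 is a Friday and is not a listed holiday, so no roll-forward applies.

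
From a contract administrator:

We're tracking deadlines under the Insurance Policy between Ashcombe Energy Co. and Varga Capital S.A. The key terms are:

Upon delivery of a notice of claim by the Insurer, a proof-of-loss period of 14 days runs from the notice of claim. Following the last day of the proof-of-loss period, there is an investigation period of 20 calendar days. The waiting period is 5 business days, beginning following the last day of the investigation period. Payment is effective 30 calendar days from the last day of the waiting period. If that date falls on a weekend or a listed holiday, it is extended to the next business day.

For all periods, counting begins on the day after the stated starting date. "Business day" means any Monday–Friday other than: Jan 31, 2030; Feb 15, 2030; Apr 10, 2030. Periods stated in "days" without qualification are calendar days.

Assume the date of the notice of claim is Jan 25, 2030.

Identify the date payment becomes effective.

Apr 8, 2030

Adding 14 calendar days to Jan 25, 2030 gives Feb 8, 2030, which is the last day of the proof-of-loss period.
Adding 20 calendar days to Feb 8, 2030 gives Feb 28, 2030, which is the last day of the investigation period.
From Thursday, Feb 28, 2030, 5 business days (Mar 1, Mar 4, Mar 5, Mar 6, Mar 7, skipping weekends) brings us to Thursday, Mar 7, 2030, which is the last day of the waiting period.
The date payment becomes effective: 30 calendar days after Mar 7, 2030 is Apr 6, 2030. That falls on a Saturday, so it rolls to the next business day, Monday, Apr 8, 2030.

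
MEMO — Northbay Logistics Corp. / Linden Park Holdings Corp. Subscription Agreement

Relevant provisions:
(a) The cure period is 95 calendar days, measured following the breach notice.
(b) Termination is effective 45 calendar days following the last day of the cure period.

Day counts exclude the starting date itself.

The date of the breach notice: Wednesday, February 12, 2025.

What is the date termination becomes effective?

July 2, 2025

The last day of the cure period: February 12, 2025 + 95 days = May 18, 2025.
The date termination becomes effective: May 18, 2025 + 45 days = July 2, 2025.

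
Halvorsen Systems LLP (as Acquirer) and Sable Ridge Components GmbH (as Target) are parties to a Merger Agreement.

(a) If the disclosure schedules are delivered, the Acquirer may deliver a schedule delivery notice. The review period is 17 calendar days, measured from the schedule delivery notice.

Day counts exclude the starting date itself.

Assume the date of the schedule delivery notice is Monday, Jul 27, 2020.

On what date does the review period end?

Aug 13, 2020

Adding 17 calendar days to Jul 27, 2020 gives Aug 13, 2020, which is the last day of the review period.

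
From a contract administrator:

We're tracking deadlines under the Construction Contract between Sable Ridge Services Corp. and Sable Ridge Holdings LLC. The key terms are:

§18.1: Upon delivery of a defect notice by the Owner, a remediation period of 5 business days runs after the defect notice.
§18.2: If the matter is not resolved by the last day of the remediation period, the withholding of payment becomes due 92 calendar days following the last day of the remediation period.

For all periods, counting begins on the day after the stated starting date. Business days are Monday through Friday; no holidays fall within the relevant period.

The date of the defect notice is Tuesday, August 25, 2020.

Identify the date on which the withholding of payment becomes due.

From Tuesday, August 25, 2020, 5 business days (Aug 26, Aug 27, Aug 28, Aug 31, Sep 1, skipping weekends) brings us to Tuesday, September 1, 2020, which is the last day of the remediation period.
Adding 92 calendar days to September 1, 2020 gives December 2, 2020, which is the date on which the withholding of payment becomes due.

December 2, 2020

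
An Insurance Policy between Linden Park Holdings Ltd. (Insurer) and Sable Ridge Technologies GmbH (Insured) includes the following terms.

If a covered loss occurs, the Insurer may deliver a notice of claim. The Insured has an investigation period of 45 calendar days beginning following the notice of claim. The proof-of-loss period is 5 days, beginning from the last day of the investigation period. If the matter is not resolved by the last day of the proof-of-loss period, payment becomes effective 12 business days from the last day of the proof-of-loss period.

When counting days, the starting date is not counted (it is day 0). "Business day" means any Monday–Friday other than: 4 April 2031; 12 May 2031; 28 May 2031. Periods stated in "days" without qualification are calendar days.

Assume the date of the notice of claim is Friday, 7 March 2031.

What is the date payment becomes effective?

The last day of the investigation period: 7 March 2031 + 45 days = 21 April 2031.
The last day of the proof-of-loss period: 5 calendar days after 21 April 2031 is 26 April 2031.
The date payment becomes effective: 12 business days after Saturday, 26 April 2031, skipping weekends and the listed holiday on May 12 — Apr 28, Apr 29, Apr 30, May 1, …, May 9, May 13, May 14 — lands on Wednesday, 14 May 2031.

14 May 2031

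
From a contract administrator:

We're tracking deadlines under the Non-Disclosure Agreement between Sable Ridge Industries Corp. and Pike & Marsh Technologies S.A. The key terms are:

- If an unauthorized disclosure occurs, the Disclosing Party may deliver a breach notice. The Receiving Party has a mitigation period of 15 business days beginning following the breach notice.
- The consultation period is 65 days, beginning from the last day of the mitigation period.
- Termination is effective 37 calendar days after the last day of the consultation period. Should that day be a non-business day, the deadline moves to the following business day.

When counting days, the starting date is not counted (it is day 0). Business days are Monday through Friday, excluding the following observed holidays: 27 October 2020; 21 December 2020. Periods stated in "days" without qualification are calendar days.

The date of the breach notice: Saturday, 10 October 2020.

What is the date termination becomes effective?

12 February 2021

The last day of the mitigation period: counting 15 business days from Saturday, 10 October 2020 (Oct 12, Oct 13, Oct 14, Oct 15, …, Oct 29, Oct 30, Nov 2, skipping weekends and the listed holiday on Oct 27) reaches Monday, 2 November 2020.
The last day of the consultation period: 2 November 2020 + 65 days = 6 January 2021.
The date termination becomes effective: 37 calendar days after 6 January 2021 is 12 February 2021. 12 February 2021 is a Friday and is not a listed holiday, so no roll-forward applies.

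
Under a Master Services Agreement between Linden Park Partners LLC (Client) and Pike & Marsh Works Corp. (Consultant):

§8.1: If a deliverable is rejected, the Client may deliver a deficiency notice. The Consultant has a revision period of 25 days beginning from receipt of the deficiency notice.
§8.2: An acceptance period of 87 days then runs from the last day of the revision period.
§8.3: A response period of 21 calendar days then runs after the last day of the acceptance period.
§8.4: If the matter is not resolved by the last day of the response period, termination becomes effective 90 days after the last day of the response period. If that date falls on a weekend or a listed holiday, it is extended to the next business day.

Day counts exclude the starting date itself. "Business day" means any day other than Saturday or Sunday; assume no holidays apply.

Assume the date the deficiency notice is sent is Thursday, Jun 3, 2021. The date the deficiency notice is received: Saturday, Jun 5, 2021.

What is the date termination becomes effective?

The last day of the revision period: Jun 5, 2021 + 25 days = Jun 30, 2021.
Adding 87 calendar days to Jun 30, 2021 gives Sep 25, 2021, which is the last day of the acceptance period.
Adding 21 calendar days to Sep 25, 2021 gives Oct 16, 2021, which is the last day of the response period.
The date termination becomes effective: 90 calendar days after Oct 16, 2021 is Jan 14, 2022. Jan 14, 2022 is a Friday, so no roll-forward applies.

Jan 14, 2022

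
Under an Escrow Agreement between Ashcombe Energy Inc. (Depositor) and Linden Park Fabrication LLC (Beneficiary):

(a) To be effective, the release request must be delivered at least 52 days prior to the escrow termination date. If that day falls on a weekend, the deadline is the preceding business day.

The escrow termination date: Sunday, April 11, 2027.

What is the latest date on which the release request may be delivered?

February 18, 2027

Counting back 52 calendar days from April 11, 2027 gives February 18, 2027. That is a Thursday, so no adjustment is needed.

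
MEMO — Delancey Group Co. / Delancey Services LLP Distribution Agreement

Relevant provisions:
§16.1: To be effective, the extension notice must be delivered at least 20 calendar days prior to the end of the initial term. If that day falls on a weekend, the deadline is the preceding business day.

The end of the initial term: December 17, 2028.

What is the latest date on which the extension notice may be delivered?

Counting back 20 calendar days from December 17, 2028 gives November 27, 2028. That is a Monday, so no adjustment is needed.

November 27, 2028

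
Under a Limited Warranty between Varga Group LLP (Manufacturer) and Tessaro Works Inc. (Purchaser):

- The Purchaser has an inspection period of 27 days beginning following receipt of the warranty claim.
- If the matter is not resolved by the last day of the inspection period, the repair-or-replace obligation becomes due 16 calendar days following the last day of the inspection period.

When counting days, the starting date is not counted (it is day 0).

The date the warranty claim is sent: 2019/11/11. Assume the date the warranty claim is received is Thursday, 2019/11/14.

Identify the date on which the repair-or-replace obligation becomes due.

The last day of the inspection period: 27 calendar days after 2019/11/14 is 2019/12/11.
Adding 16 calendar days to 2019/12/11 gives 2019/12/27, which is the date on which the repair-or-replace obligation becomes due.

2019/12/27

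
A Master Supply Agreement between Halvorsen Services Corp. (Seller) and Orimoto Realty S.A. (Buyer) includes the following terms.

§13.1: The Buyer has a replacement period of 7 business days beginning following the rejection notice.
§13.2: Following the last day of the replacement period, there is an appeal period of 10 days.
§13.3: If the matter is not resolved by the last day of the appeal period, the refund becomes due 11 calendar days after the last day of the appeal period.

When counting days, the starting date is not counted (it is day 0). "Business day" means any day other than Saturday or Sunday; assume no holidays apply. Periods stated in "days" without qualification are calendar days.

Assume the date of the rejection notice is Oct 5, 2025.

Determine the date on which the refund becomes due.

From Sunday, Oct 5, 2025, 7 business days (Oct 6, Oct 7, Oct 8, Oct 9, Oct 10, Oct 13, Oct 14, skipping weekends) brings us to Tuesday, Oct 14, 2025, which is the last day of the replacement period.
The last day of the appeal period: 10 calendar days after Oct 14, 2025 is Oct 24, 2025.
Adding 11 calendar days to Oct 24, 2025 gives Nov 4, 2025, which is the date on which the refund becomes due.

Nov 4, 2025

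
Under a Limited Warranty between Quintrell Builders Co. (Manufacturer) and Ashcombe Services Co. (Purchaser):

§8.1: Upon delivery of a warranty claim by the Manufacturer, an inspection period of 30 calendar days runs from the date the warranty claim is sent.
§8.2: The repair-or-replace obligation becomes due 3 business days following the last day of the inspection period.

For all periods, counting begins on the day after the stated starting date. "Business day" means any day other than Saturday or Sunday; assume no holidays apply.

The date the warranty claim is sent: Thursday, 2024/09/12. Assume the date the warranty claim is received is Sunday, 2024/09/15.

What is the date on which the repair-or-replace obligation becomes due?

2024/10/16

The last day of the inspection period: 30 calendar days after 2024/09/12 is 2024/10/12.
The date on which the repair-or-replace obligation becomes due: 3 business days after Saturday, 2024/10/12, skipping weekends — Oct 14, Oct 15, Oct 16 — lands on Wednesday, 2024/10/16.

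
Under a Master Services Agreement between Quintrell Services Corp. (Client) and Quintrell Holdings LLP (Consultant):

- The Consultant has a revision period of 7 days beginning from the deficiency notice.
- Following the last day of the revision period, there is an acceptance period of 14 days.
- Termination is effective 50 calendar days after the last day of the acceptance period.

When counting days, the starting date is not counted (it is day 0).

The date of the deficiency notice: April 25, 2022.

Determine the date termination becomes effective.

July 5, 2022

The last day of the revision period: 7 calendar days after April 25, 2022 is May 2, 2022.
The last day of the acceptance period: 14 calendar days after May 2, 2022 is May 16, 2022.
The date termination becomes effective: 50 calendar days after May 16, 2022 is July 5, 2022.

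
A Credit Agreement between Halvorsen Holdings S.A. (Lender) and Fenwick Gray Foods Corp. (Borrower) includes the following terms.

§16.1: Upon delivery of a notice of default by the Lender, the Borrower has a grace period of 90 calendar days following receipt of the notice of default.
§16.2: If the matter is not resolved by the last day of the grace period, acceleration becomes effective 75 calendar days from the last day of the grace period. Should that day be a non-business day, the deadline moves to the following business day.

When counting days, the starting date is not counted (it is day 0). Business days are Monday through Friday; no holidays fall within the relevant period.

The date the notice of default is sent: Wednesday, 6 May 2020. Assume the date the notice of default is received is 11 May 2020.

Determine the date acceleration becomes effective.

23 October 2020

Adding 90 calendar days to 11 May 2020 gives 9 August 2020, which is the last day of the grace period.
The date acceleration becomes effective: 9 August 2020 + 75 days = 23 October 2020. 23 October 2020 is a Friday, so no roll-forward applies.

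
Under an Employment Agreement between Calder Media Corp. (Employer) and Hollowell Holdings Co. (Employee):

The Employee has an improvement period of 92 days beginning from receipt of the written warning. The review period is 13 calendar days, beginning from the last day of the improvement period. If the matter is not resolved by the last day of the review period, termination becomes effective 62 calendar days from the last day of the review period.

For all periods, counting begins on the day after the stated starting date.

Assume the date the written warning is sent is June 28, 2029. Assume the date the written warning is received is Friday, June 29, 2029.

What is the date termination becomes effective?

The last day of the improvement period: June 29, 2029 + 92 days = September 29, 2029.
Adding 13 calendar days to September 29, 2029 gives October 12, 2029, which is the last day of the review period.
The date termination becomes effective: 62 calendar days after October 12, 2029 is December 13, 2029.

December 13, 2029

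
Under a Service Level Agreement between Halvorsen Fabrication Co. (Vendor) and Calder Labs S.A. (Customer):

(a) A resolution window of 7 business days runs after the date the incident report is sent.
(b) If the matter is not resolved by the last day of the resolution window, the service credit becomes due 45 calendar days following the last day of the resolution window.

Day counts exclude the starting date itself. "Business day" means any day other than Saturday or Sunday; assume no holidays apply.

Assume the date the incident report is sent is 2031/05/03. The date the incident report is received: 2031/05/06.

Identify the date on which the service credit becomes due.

The last day of the resolution window: 7 business days after Saturday, 2031/05/03, skipping weekends — May 5, May 6, May 7, May 8, May 9, May 12, May 13 — lands on Tuesday, 2031/05/13.
The date on which the service credit becomes due: 2031/05/13 + 45 days = 2031/06/27.

2031/06/27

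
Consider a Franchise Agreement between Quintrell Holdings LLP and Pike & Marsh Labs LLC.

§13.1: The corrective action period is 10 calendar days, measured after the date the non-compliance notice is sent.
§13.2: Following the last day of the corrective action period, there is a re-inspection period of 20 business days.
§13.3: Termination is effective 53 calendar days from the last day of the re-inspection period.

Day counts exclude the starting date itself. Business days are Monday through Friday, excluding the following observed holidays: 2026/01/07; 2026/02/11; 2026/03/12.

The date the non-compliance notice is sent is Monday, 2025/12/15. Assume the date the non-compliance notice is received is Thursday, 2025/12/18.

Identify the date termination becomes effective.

2026/03/17

The last day of the corrective action period: 10 calendar days after 2025/12/15 is 2025/12/25.
From Thursday, 2025/12/25, 20 business days (Dec 26, Dec 29, Dec 30, Dec 31, …, Jan 21, Jan 22, Jan 23, skipping weekends and the listed holiday on Jan 7) brings us to Friday, 2026/01/23, which is the last day of the re-inspection period.
Adding 53 calendar days to 2026/01/23 gives 2026/03/17, which is the date termination becomes effective.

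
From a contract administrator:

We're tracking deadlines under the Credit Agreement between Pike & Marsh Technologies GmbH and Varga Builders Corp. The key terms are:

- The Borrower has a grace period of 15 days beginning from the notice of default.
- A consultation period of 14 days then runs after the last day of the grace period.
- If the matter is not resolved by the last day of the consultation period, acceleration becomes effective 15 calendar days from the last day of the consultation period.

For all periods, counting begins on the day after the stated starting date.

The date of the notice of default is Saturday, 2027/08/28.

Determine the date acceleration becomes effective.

2027/10/11

The last day of the grace period: 2027/08/28 + 15 days = 2027/09/12.
The last day of the consultation period: 14 calendar days after 2027/09/12 is 2027/09/26.
The date acceleration becomes effective: 2027/09/26 + 15 days = 2027/10/11.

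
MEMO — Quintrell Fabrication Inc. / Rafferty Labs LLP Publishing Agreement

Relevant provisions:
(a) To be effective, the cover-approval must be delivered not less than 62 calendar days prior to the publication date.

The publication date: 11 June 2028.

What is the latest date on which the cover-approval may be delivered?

11 June 2028 minus 62 days is 10 April 2028.

10 April 2028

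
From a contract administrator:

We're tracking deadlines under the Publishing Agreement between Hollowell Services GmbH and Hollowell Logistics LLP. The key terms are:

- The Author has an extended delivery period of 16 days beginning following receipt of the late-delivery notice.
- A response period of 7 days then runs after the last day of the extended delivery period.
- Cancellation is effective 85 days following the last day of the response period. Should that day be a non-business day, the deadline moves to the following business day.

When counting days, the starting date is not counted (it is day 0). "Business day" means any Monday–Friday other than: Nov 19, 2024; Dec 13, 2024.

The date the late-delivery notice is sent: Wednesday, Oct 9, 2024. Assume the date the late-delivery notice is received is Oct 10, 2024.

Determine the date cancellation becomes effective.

Adding 16 calendar days to Oct 10, 2024 gives Oct 26, 2024, which is the last day of the extended delivery period.
The last day of the response period: Oct 26, 2024 + 7 days = Nov 2, 2024.
Adding 85 calendar days to Nov 2, 2024 gives Jan 26, 2025, which is the date cancellation becomes effective. That falls on a Sunday, so it rolls to the next business day, Monday, Jan 27, 2025.

Jan 27, 2025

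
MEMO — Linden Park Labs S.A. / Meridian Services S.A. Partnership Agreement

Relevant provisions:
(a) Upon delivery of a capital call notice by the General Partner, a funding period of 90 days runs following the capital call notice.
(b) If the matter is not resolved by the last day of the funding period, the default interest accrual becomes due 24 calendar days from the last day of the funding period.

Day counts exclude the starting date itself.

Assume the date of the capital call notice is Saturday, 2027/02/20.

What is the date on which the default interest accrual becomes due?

2027/06/14

Adding 90 calendar days to 2027/02/20 gives 2027/05/21, which is the last day of the funding period.
The date on which the default interest accrual becomes due: 24 calendar days after 2027/05/21 is 2027/06/14.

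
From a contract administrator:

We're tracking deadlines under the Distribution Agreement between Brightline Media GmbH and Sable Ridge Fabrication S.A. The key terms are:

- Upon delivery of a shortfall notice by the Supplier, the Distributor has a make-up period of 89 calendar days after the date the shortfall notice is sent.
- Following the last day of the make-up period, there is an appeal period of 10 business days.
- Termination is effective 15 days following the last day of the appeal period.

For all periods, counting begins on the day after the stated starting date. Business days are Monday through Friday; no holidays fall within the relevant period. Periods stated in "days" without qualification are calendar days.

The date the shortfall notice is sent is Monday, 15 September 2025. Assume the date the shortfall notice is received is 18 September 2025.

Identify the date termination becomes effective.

10 January 2026

Adding 89 calendar days to 15 September 2025 gives 13 December 2025, which is the last day of the make-up period.
The last day of the appeal period: counting 10 business days from Saturday, 13 December 2025 (Dec 15, Dec 16, Dec 17, Dec 18, Dec 19, Dec 22, Dec 23, Dec 24, Dec 25, Dec 26, skipping weekends) reaches Friday, 26 December 2025.
Adding 15 calendar days to 26 December 2025 gives 10 January 2026, which is the date termination becomes effective.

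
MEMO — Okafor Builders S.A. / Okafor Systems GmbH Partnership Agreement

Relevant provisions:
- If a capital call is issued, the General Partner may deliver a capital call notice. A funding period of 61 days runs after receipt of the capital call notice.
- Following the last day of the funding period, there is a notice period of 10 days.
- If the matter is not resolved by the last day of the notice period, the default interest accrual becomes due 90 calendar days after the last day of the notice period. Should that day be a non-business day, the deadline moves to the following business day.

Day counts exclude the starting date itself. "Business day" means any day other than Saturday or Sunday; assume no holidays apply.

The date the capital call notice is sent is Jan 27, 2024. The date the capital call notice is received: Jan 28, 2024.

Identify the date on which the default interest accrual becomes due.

Jul 8, 2024

The last day of the funding period: 61 calendar days after Jan 28, 2024 is Mar 29, 2024.
The last day of the notice period: 10 calendar days after Mar 29, 2024 is Apr 8, 2024.
Adding 90 calendar days to Apr 8, 2024 gives Jul 7, 2024, which is the date on which the default interest accrual becomes due. That falls on a Sunday, so it rolls to the next business day, Monday, Jul 8, 2024.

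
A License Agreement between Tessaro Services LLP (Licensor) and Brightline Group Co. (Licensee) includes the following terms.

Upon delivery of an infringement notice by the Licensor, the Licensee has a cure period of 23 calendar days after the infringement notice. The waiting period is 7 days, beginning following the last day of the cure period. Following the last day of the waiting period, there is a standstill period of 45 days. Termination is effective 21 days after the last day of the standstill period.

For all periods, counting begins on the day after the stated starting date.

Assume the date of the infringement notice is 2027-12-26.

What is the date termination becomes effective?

2028-03-31

Adding 23 calendar days to 2027-12-26 gives 2028-01-18, which is the last day of the cure period.
The last day of the waiting period: 7 calendar days after 2028-01-18 is 2028-01-25.
Adding 45 calendar days to 2028-01-25 gives 2028-03-10, which is the last day of the standstill period.
Adding 21 calendar days to 2028-03-10 gives 2028-03-31, which is the date termination becomes effective.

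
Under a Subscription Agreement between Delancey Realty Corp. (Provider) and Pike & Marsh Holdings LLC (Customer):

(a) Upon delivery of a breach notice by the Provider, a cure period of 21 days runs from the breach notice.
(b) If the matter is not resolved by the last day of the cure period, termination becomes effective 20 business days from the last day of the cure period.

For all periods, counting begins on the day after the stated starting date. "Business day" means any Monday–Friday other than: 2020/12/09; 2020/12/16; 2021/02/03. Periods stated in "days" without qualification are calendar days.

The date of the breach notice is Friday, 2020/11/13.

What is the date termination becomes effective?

Adding 21 calendar days to 2020/11/13 gives 2020/12/04, which is the last day of the cure period.
The date termination becomes effective: counting 20 business days from Friday, 2020/12/04 (Dec 7, Dec 8, Dec 10, Dec 11, …, Jan 1, Jan 4, Jan 5, skipping weekends and the listed holidays on Dec 9, Dec 16) reaches Tuesday, 2021/01/05.

2021/01/05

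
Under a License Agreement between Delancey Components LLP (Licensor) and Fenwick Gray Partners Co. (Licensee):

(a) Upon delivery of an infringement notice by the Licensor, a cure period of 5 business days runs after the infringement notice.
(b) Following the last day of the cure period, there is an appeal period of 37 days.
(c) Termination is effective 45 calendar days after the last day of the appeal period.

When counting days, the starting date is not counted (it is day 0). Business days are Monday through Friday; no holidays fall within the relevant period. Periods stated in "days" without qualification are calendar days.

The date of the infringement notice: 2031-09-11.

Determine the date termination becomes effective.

From Thursday, 2031-09-11, 5 business days (Sep 12, Sep 15, Sep 16, Sep 17, Sep 18, skipping weekends) brings us to Thursday, 2031-09-18, which is the last day of the cure period.
The last day of the appeal period: 2031-09-18 + 37 days = 2031-10-25.
Adding 45 calendar days to 2031-10-25 gives 2031-12-09, which is the date termination becomes effective.

2031-12-09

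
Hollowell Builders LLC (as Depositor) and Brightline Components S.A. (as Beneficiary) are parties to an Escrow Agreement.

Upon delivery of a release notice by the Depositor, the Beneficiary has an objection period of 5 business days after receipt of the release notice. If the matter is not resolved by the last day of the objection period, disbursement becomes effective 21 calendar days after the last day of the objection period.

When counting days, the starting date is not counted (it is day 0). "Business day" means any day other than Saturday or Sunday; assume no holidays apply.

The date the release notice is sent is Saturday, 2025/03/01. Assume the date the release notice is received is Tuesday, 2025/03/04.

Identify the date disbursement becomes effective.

From Tuesday, 2025/03/04, 5 business days (Mar 5, Mar 6, Mar 7, Mar 10, Mar 11, skipping weekends) brings us to Tuesday, 2025/03/11, which is the last day of the objection period.
Adding 21 calendar days to 2025/03/11 gives 2025/04/01, which is the date disbursement becomes effective.

2025/04/01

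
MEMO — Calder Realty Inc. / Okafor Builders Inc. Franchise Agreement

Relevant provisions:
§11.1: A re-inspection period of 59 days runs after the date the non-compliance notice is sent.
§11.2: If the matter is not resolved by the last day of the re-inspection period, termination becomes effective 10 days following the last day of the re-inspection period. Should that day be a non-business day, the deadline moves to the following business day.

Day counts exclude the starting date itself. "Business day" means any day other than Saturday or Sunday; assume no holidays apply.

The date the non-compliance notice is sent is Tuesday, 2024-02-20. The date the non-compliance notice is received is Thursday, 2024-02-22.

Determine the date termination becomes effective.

The last day of the re-inspection period: 59 calendar days after 2024-02-20 is 2024-04-19.
The date termination becomes effective: 10 calendar days after 2024-04-19 is 2024-04-29. 2024-04-29 is a Monday, so no roll-forward applies.

2024-04-29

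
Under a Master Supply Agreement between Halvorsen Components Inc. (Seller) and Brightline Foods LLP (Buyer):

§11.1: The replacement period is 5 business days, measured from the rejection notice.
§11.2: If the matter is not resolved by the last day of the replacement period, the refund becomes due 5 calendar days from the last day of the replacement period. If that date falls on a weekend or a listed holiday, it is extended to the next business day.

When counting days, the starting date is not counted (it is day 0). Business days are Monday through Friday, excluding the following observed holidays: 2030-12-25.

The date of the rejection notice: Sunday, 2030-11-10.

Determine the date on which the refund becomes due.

2030-11-20

From Sunday, 2030-11-10, 5 business days (Nov 11, Nov 12, Nov 13, Nov 14, Nov 15, skipping weekends) brings us to Friday, 2030-11-15, which is the last day of the replacement period.
Adding 5 calendar days to 2030-11-15 gives 2030-11-20, which is the date on which the refund becomes due. 2030-11-20 is a Wednesday and is not a listed holiday, so no roll-forward applies.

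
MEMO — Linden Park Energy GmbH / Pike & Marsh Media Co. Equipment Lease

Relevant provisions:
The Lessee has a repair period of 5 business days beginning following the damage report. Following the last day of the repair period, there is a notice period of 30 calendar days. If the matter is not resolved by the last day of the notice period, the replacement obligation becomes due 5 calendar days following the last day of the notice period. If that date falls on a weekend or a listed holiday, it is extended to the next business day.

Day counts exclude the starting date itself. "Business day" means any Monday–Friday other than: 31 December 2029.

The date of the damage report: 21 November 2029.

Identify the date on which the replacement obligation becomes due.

From Wednesday, 21 November 2029, 5 business days (Nov 22, Nov 23, Nov 26, Nov 27, Nov 28, skipping weekends) brings us to Wednesday, 28 November 2029, which is the last day of the repair period.
The last day of the notice period: 28 November 2029 + 30 days = 28 December 2029.
The date on which the replacement obligation becomes due: 5 calendar days after 28 December 2029 is 2 January 2030. 2 January 2030 is a Wednesday and is not a listed holiday, so no roll-forward applies.

2 January 2030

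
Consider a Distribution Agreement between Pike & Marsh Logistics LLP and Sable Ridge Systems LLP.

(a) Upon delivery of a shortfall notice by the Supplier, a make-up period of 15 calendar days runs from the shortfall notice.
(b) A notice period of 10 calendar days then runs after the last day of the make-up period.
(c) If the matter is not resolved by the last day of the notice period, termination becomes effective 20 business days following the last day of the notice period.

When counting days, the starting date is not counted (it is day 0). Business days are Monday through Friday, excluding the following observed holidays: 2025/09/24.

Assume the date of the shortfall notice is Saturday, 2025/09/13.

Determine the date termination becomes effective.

The last day of the make-up period: 2025/09/13 + 15 days = 2025/09/28.
Adding 10 calendar days to 2025/09/28 gives 2025/10/08, which is the last day of the notice period.
From Wednesday, 2025/10/08, 20 business days (Oct 9, Oct 10, Oct 13, Oct 14, …, Nov 3, Nov 4, Nov 5, skipping weekends) brings us to Wednesday, 2025/11/05, which is the date termination becomes effective.

2025/11/05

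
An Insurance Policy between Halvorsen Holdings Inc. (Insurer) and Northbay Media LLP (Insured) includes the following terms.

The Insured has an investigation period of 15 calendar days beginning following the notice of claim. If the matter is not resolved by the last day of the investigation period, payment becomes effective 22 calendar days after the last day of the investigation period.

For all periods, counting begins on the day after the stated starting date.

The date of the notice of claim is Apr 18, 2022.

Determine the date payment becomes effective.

Adding 15 calendar days to Apr 18, 2022 gives May 3, 2022, which is the last day of the investigation period.
The date payment becomes effective: 22 calendar days after May 3, 2022 is May 25, 2022.

May 25, 2022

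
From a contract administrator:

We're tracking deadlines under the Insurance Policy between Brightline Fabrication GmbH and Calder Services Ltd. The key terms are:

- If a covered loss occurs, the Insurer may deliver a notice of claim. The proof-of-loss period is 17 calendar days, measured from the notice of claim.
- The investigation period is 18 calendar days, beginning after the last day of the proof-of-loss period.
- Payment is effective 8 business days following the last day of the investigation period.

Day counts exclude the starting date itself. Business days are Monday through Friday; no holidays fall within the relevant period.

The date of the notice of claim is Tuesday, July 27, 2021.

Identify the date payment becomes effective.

The last day of the proof-of-loss period: 17 calendar days after July 27, 2021 is August 13, 2021.
Adding 18 calendar days to August 13, 2021 gives August 31, 2021, which is the last day of the investigation period.
The date payment becomes effective: 8 business days after Tuesday, August 31, 2021, skipping weekends — Sep 1, Sep 2, Sep 3, Sep 6, Sep 7, Sep 8, Sep 9, Sep 10 — lands on Friday, September 10, 2021.

September 10, 2021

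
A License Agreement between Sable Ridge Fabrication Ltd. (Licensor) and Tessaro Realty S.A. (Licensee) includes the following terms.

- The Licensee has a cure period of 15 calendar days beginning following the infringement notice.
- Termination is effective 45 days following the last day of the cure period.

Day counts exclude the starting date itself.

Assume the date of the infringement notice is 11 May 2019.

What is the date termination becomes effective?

Adding 15 calendar days to 11 May 2019 gives 26 May 2019, which is the last day of the cure period.
The date termination becomes effective: 45 calendar days after 26 May 2019 is 10 July 2019.

10 July 2019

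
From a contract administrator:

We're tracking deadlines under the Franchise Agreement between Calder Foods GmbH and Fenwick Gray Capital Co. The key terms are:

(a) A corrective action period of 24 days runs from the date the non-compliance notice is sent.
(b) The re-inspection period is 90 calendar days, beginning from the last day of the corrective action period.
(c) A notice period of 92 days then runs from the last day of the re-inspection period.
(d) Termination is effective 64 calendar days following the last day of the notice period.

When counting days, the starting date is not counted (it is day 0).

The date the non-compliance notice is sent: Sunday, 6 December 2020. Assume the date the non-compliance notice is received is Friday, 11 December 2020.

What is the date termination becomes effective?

2 September 2021

The last day of the corrective action period: 6 December 2020 + 24 days = 30 December 2020.
The last day of the re-inspection period: 90 calendar days after 30 December 2020 is 30 March 2021.
The last day of the notice period: 30 March 2021 + 92 days = 30 June 2021.
The date termination becomes effective: 64 calendar days after 30 June 2021 is 2 September 2021.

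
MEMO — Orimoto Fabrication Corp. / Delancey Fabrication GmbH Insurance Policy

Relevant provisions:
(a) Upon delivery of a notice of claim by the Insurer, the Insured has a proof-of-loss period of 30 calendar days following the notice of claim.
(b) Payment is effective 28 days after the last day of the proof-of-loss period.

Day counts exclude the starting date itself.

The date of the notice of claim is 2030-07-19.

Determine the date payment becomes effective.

The last day of the proof-of-loss period: 30 calendar days after 2030-07-19 is 2030-08-18.
The date payment becomes effective: 2030-08-18 + 28 days = 2030-09-15.

2030-09-15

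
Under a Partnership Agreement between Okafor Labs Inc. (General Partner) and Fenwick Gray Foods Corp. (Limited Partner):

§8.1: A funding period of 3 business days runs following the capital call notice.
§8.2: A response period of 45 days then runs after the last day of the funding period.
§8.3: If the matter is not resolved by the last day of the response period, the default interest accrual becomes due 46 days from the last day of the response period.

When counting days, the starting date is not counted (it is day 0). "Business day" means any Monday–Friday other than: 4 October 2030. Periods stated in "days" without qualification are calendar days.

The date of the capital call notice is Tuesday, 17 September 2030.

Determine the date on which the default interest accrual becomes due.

The last day of the funding period: counting 3 business days from Tuesday, 17 September 2030 (Sep 18, Sep 19, Sep 20, skipping weekends) reaches Friday, 20 September 2030.
The last day of the response period: 45 calendar days after 20 September 2030 is 4 November 2030.
Adding 46 calendar days to 4 November 2030 gives 20 December 2030, which is the date on which the default interest accrual becomes due.

20 December 2030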